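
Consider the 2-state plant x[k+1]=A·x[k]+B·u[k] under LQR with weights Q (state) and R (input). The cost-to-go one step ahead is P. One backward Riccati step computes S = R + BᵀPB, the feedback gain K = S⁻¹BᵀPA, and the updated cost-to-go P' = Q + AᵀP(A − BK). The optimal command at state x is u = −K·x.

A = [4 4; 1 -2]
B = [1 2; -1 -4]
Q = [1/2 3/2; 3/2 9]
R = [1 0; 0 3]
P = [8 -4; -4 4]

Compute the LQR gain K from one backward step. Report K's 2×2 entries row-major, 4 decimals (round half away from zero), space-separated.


BᵀP = [12.0000 -8.0000; 32.0000 -24.0000]
S = R + BᵀPB = [1 0; 0 3] + [20.0000 56.0000; 56.0000 160.0000] = [21.0000 56.0000; 56.0000 163.0000]
BᵀPA = [40.0000 64.0000; 104.0000 176.0000]
K = S⁻¹·BᵀPA = [2.4251 2.0070; -0.1951 0.3902]
A−BK = [1.9652 1.2125; 2.6446 1.5679]
AᵀP(A−BK) = [23.2892 15.1359; 15.1359 10.8711]
P' = Q + AᵀP(A−BK) = [23.7892 16.6359; 16.6359 19.8711]
tr(P') = 43.6603

2.4251 2.0070 -0.1951 0.3902


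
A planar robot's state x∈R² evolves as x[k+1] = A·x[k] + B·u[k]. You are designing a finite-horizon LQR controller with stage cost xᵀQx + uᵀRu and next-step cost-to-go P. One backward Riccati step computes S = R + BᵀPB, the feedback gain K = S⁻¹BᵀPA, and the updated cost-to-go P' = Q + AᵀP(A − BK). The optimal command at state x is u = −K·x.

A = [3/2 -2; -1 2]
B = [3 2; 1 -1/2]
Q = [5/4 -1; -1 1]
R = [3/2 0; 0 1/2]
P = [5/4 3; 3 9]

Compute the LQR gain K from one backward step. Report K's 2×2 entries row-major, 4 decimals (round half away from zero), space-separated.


-0.2795 0.7072 0.7186 -1.2471

BᵀP = [6.7500 18.0000; 1.0000 1.5000]
S = R + BᵀPB = [3/2 0; 0 1/2] + [38.2500 4.5000; 4.5000 1.2500] = [39.7500 4.5000; 4.5000 1.7500]
BᵀPA = [-7.8750 22.5000; 0.0000 1.0000]
K = S⁻¹·BᵀPA = [-0.2795 0.7072; 0.7186 -1.2471]
A−BK = [0.9011 -1.6274; -0.3612 0.6692]
AᵀP(A−BK) = [0.6117 -1.1806; -1.1806 2.3346]
P' = Q + AᵀP(A−BK) = [1.8617 -2.1806; -2.1806 3.3346]
tr(P') = 5.1963


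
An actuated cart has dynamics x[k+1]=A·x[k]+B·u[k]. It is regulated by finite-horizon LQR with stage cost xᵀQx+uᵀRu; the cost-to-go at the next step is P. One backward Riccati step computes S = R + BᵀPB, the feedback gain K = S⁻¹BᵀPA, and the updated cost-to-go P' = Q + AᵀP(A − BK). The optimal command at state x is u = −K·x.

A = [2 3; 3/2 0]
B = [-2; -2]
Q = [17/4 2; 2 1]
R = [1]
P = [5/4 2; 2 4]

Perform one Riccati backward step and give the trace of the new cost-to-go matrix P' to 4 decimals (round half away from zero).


7.2039

BᵀP = [-6.5000 -12.0000]
S = R + BᵀPB = [1] + [37.0000] = [38.0000]
BᵀPA = [-31.0000 -19.5000]
K = S⁻¹·BᵀPA = [-0.8158 -0.5132]
A−BK = [0.3684 1.9737; -0.1316 -1.0263]
AᵀP(A−BK) = [0.7105 0.5921; 0.5921 1.2434]
P' = Q + AᵀP(A−BK) = [4.9605 2.5921; 2.5921 2.2434]
tr(P') = 7.2039


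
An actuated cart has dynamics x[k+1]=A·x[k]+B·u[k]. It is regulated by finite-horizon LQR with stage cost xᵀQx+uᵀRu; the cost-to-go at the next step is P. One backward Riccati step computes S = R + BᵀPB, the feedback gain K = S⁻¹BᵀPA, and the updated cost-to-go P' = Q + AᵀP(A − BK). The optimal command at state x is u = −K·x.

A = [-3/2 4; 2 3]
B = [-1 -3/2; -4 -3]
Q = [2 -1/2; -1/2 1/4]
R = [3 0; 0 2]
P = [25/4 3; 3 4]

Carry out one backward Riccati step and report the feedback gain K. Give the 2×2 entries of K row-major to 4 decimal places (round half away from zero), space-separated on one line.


-0.6692 0.1755 0.6454 -1.7431

BᵀP = [-18.2500 -19.0000; -18.3750 -16.5000]
S = R + BᵀPB = [3 0; 0 2] + [94.2500 84.3750; 84.3750 77.0625] = [97.2500 84.3750; 84.3750 79.0625]
BᵀPA = [-10.6250 -130.0000; -5.4375 -123.0000]
K = S⁻¹·BᵀPA = [-0.6692 0.1755; 0.6454 -1.7431]
A−BK = [-1.2011 1.5609; 1.2594 -1.5270]
AᵀP(A−BK) = [8.4614 -10.6128; -10.6128 16.4230]
P' = Q + AᵀP(A−BK) = [10.4614 -11.1128; -11.1128 16.6730]
tr(P') = 27.1345


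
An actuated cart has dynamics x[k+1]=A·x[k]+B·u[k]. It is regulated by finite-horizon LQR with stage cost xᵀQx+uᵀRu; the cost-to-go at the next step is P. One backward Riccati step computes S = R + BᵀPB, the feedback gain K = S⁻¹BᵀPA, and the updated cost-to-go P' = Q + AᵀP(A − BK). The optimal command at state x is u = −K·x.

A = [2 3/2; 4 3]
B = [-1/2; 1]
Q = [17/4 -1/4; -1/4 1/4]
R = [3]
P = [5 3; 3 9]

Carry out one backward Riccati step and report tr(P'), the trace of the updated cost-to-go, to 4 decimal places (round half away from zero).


189.2561

BᵀP = [0.5000 7.5000]
S = R + BᵀPB = [3] + [7.2500] = [10.2500]
BᵀPA = [31.0000 23.2500]
K = S⁻¹·BᵀPA = [3.0244 2.2683]
A−BK = [3.5122 2.6341; 0.9756 0.7317]
AᵀP(A−BK) = [118.2439 88.6829; 88.6829 66.5122]
P' = Q + AᵀP(A−BK) = [122.4939 88.4329; 88.4329 66.7622]
tr(P') = 189.2561


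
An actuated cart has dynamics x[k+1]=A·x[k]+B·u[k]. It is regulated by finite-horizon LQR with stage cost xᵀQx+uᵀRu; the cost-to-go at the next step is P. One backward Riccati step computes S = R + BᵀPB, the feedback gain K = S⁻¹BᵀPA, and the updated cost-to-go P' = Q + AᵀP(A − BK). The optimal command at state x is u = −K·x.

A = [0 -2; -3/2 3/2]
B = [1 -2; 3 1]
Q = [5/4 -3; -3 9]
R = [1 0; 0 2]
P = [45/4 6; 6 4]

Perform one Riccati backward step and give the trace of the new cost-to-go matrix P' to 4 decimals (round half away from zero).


BᵀP = [29.2500 18.0000; -16.5000 -8.0000]
S = R + BᵀPB = [1 0; 0 2] + [83.2500 -40.5000; -40.5000 25.0000] = [84.2500 -40.5000; -40.5000 27.0000]
BᵀPA = [-27.0000 -31.5000; 12.0000 21.0000]
K = S⁻¹·BᵀPA = [-0.3830 0.0000; -0.1300 0.7778]
A−BK = [0.1229 -0.4444; -0.2210 0.7222]
AᵀP(A−BK) = [0.2199 -0.3333; -0.3333 1.6667]
P' = Q + AᵀP(A−BK) = [1.4699 -3.3333; -3.3333 10.6667]
tr(P') = 12.1365

12.1365


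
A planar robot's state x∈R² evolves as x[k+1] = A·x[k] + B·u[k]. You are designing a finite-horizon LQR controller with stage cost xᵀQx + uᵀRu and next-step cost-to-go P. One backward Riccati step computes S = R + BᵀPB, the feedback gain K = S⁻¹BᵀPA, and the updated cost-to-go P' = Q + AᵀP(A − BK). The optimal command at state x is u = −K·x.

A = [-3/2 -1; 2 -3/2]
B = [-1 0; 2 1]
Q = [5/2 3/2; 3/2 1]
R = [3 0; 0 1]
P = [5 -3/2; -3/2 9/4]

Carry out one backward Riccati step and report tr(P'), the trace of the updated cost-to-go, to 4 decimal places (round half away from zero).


BᵀP = [-8.0000 6.0000; -1.5000 2.2500]
S = R + BᵀPB = [3 0; 0 1] + [20.0000 6.0000; 6.0000 2.2500] = [23.0000 6.0000; 6.0000 3.2500]
BᵀPA = [24.0000 -1.0000; 6.7500 -1.8750]
K = S⁻¹·BᵀPA = [0.9677 0.2065; 0.2903 -0.9581]
A−BK = [-0.5323 -0.7935; -0.2258 -0.9548]
AᵀP(A−BK) = [4.0645 1.8871; 1.8871 3.9726]
P' = Q + AᵀP(A−BK) = [6.5645 3.3871; 3.3871 4.9726]
tr(P') = 11.5371

11.5371


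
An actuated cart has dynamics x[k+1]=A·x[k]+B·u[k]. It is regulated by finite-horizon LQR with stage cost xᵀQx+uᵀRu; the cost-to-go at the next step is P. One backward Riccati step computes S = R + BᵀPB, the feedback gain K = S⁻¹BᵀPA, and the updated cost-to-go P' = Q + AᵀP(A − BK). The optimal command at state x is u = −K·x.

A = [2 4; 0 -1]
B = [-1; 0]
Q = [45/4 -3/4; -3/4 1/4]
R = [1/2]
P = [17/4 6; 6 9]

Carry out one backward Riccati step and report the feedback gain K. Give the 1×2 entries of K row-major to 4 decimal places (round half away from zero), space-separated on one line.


BᵀP = [-4.2500 -6.0000]
S = R + BᵀPB = [1/2] + [4.2500] = [4.7500]
BᵀPA = [-8.5000 -11.0000]
K = S⁻¹·BᵀPA = [-1.7895 -2.3158]
A−BK = [0.2105 1.6842; 0.0000 -1.0000]
AᵀP(A−BK) = [1.7895 2.3158; 2.3158 3.5263]
P' = Q + AᵀP(A−BK) = [13.0395 1.5658; 1.5658 3.7763]
tr(P') = 16.8158

-1.7895 -2.3158


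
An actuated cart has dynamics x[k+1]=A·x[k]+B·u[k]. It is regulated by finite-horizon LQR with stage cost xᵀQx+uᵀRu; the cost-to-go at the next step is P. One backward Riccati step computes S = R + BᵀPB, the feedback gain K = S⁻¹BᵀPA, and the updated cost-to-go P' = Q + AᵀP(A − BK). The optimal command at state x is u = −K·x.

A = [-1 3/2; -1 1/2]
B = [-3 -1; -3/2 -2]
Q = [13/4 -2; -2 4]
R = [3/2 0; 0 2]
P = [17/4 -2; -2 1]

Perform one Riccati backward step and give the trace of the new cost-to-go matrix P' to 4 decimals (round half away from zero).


7.7798

BᵀP = [-9.7500 4.5000; -0.2500 0.0000]
S = R + BᵀPB = [3/2 0; 0 2] + [22.5000 0.7500; 0.7500 0.2500] = [24.0000 0.7500; 0.7500 2.2500]
BᵀPA = [5.2500 -12.3750; 0.2500 -0.3750]
K = S⁻¹·BᵀPA = [0.2175 -0.5158; 0.0386 0.0053]
A−BK = [-0.3088 -0.0421; -0.5965 -0.2632]
AᵀP(A−BK) = [0.0982 -0.1684; -0.1684 0.4316]
P' = Q + AᵀP(A−BK) = [3.3482 -2.1684; -2.1684 4.4316]
tr(P') = 7.7798


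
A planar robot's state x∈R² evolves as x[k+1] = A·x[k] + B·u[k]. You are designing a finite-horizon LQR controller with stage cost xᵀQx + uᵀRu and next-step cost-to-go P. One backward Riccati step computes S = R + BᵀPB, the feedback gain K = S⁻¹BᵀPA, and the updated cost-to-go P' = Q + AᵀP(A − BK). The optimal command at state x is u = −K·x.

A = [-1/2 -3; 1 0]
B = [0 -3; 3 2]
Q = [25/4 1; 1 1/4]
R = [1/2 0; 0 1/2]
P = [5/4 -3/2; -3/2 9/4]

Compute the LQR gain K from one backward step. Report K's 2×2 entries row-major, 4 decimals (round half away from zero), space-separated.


0.1948 -0.3147 0.1836 0.7419

BᵀP = [-4.5000 6.7500; -6.7500 9.0000]
S = R + BᵀPB = [1/2 0; 0 1/2] + [20.2500 27.0000; 27.0000 38.2500] = [20.7500 27.0000; 27.0000 38.7500]
BᵀPA = [9.0000 13.5000; 12.3750 20.2500]
K = S⁻¹·BᵀPA = [0.1948 -0.3147; 0.1836 0.7419]
A−BK = [0.0508 -0.7744; 0.0483 -0.5396]
AᵀP(A−BK) = [0.0369 0.0269; 0.0269 0.4759]
P' = Q + AᵀP(A−BK) = [6.2869 1.0269; 1.0269 0.7259]
tr(P') = 7.0128


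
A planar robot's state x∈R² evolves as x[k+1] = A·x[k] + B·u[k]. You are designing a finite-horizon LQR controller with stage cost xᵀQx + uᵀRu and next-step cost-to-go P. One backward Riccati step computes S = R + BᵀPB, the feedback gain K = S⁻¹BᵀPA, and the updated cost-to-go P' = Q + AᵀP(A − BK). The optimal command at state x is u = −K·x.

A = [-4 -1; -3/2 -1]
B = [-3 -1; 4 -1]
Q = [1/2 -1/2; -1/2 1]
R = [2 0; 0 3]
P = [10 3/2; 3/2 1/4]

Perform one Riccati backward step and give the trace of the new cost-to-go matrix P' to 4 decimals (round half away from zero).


BᵀP = [-24.0000 -3.5000; -11.5000 -1.7500]
S = R + BᵀPB = [2 0; 0 3] + [58.0000 27.5000; 27.5000 13.2500] = [60.0000 27.5000; 27.5000 16.2500]
BᵀPA = [101.2500 27.5000; 48.6250 13.2500]
K = S⁻¹·BᵀPA = [1.4086 0.3771; 0.6086 0.1771]
A−BK = [0.8343 0.3086; -6.5257 -2.3314]
AᵀP(A−BK) = [6.3529 1.8257; 1.8257 0.5314]
P' = Q + AᵀP(A−BK) = [6.8529 1.3257; 1.3257 1.5314]
tr(P') = 8.3843

8.3843


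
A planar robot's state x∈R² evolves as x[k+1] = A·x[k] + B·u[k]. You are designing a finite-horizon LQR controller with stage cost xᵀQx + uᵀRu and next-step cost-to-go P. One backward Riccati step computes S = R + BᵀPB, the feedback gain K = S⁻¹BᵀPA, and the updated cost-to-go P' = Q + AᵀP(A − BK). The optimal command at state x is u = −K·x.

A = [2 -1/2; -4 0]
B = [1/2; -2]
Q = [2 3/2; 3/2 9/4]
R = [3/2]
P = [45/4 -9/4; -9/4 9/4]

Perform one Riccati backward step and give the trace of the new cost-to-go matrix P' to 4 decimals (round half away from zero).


20.0237

BᵀP = [10.1250 -5.6250]
S = R + BᵀPB = [3/2] + [16.3125] = [17.8125]
BᵀPA = [42.7500 -5.0625]
K = S⁻¹·BᵀPA = [2.4000 -0.2842]
A−BK = [0.8000 -0.3579; 0.8000 -0.5684]
AᵀP(A−BK) = [14.4000 -3.6000; -3.6000 1.3737]
P' = Q + AᵀP(A−BK) = [16.4000 -2.1000; -2.1000 3.6237]
tr(P') = 20.0237


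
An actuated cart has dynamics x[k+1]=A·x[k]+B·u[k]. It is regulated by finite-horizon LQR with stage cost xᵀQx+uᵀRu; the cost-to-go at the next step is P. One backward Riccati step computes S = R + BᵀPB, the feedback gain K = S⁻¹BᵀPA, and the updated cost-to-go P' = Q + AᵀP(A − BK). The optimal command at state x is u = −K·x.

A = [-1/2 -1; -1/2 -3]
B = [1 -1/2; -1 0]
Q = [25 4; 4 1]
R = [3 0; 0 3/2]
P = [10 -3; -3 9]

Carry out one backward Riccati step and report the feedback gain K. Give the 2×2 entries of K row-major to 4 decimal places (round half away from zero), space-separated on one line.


0.1344 1.3656 0.6559 2.3441

BᵀP = [13.0000 -12.0000; -5.0000 1.5000]
S = R + BᵀPB = [3 0; 0 3/2] + [25.0000 -6.5000; -6.5000 2.5000] = [28.0000 -6.5000; -6.5000 4.0000]
BᵀPA = [-0.5000 23.0000; 1.7500 0.5000]
K = S⁻¹·BᵀPA = [0.1344 1.3656; 0.6559 2.3441]
A−BK = [-0.3065 -1.1935; -0.3656 -1.6344]
AᵀP(A−BK) = [2.1694 9.0806; 9.0806 40.4194]
P' = Q + AᵀP(A−BK) = [27.1694 13.0806; 13.0806 41.4194]
tr(P') = 68.5887


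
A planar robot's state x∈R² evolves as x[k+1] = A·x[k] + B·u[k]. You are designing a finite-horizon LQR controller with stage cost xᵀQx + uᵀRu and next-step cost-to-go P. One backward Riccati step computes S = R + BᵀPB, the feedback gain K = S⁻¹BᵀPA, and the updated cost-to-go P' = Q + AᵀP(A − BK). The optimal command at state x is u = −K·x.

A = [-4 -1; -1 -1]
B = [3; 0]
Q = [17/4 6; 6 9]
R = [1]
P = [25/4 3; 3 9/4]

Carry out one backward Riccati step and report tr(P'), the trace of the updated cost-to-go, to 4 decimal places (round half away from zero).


BᵀP = [18.7500 9.0000]
S = R + BᵀPB = [1] + [56.2500] = [57.2500]
BᵀPA = [-84.0000 -27.7500]
K = S⁻¹·BᵀPA = [-1.4672 -0.4847]
A−BK = [0.4017 0.4541; -1.0000 -1.0000]
AᵀP(A−BK) = [3.0011 1.5338; 1.5338 1.0491]
P' = Q + AᵀP(A−BK) = [7.2511 7.5338; 7.5338 10.0491]
tr(P') = 17.3002

17.3002


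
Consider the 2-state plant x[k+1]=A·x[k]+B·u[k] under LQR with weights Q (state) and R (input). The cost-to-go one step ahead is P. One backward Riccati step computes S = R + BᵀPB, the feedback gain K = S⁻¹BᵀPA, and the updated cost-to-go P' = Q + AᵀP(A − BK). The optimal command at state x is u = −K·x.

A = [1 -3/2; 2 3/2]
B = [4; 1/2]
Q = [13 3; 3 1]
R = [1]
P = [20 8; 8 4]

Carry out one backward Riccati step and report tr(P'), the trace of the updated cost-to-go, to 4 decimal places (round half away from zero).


BᵀP = [84.0000 34.0000]
S = R + BᵀPB = [1] + [353.0000] = [354.0000]
BᵀPA = [152.0000 -75.0000]
K = S⁻¹·BᵀPA = [0.4294 -0.2119]
A−BK = [-0.7175 -0.6525; 1.7853 1.6059]
AᵀP(A−BK) = [2.7345 2.2034; 2.2034 2.1102]
P' = Q + AᵀP(A−BK) = [15.7345 5.2034; 5.2034 3.1102]
tr(P') = 18.8446

18.8446


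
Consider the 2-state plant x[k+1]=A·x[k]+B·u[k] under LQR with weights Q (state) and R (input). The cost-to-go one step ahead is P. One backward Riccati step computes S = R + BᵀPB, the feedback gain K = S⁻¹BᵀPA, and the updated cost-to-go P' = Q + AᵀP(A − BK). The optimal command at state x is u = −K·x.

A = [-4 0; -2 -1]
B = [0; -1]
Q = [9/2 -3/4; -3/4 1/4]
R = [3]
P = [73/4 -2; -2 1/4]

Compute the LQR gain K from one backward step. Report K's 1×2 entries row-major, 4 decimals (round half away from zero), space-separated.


-2.3077 0.0769

BᵀP = [2.0000 -0.2500]
S = R + BᵀPB = [3] + [0.2500] = [3.2500]
BᵀPA = [-7.5000 0.2500]
K = S⁻¹·BᵀPA = [-2.3077 0.0769]
A−BK = [-4.0000 0.0000; -4.3077 -0.9231]
AᵀP(A−BK) = [243.6923 -6.9231; -6.9231 0.2308]
P' = Q + AᵀP(A−BK) = [248.1923 -7.6731; -7.6731 0.4808]
tr(P') = 248.6731


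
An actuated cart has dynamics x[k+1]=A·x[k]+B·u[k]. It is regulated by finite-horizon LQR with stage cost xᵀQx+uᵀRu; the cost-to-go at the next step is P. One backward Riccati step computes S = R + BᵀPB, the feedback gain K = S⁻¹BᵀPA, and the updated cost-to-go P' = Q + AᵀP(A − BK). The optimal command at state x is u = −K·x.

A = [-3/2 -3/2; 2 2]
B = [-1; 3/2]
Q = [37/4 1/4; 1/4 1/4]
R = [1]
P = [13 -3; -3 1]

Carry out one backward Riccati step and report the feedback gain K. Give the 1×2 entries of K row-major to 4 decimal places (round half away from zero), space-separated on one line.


BᵀP = [-17.5000 4.5000]
S = R + BᵀPB = [1] + [24.2500] = [25.2500]
BᵀPA = [35.2500 35.2500]
K = S⁻¹·BᵀPA = [1.3960 1.3960]
A−BK = [-0.1040 -0.1040; -0.0941 -0.0941]
AᵀP(A−BK) = [2.0396 2.0396; 2.0396 2.0396]
P' = Q + AᵀP(A−BK) = [11.2896 2.2896; 2.2896 2.2896]
tr(P') = 13.5792

1.3960 1.3960


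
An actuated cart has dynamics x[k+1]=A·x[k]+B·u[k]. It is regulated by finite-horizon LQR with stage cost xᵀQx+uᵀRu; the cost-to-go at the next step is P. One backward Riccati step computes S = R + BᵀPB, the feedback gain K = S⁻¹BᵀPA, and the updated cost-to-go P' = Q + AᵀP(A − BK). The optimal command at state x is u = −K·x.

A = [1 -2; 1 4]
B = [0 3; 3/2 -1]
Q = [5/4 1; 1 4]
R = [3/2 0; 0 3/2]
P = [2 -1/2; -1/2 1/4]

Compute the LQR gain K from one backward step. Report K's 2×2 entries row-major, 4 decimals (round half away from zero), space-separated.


0.0984 0.3934 0.2201 -0.8337

BᵀP = [-0.7500 0.3750; 6.5000 -1.7500]
S = R + BᵀPB = [3/2 0; 0 3/2] + [0.5625 -2.6250; -2.6250 21.2500] = [2.0625 -2.6250; -2.6250 22.7500]
BᵀPA = [-0.3750 3.0000; 4.7500 -20.0000]
K = S⁻¹·BᵀPA = [0.0984 0.3934; 0.2201 -0.8337]
A−BK = [0.3396 0.5012; 1.0726 2.5761]
AᵀP(A−BK) = [0.2412 0.1077; 0.1077 2.1452]
P' = Q + AᵀP(A−BK) = [1.4912 1.1077; 1.1077 6.1452]
tr(P') = 7.6364


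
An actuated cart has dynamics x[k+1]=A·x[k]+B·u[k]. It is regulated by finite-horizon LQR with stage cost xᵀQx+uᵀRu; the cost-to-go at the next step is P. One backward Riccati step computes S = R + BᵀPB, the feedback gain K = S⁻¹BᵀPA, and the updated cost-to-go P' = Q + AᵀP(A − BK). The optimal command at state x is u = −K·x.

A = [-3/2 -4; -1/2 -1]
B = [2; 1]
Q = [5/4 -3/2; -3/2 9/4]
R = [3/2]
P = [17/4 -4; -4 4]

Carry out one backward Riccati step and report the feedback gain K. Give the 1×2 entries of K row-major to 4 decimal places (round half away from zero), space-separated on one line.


-0.7308 -2.1538

BᵀP = [4.5000 -4.0000]
S = R + BᵀPB = [3/2] + [5.0000] = [6.5000]
BᵀPA = [-4.7500 -14.0000]
K = S⁻¹·BᵀPA = [-0.7308 -2.1538]
A−BK = [-0.0385 0.3077; 0.2308 1.1538]
AᵀP(A−BK) = [1.0913 3.2692; 3.2692 9.8462]
P' = Q + AᵀP(A−BK) = [2.3413 1.7692; 1.7692 12.0962]
tr(P') = 14.4375


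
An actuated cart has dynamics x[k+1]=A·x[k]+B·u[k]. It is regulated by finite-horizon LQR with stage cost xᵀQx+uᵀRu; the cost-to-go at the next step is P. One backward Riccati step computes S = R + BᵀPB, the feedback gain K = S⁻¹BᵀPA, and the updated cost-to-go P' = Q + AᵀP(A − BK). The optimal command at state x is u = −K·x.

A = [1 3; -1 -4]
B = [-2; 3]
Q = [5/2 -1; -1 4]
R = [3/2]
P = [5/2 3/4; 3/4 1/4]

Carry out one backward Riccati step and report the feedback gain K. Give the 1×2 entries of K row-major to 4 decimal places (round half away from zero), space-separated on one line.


-0.4211 -1.1053

BᵀP = [-2.7500 -0.7500]
S = R + BᵀPB = [3/2] + [3.2500] = [4.7500]
BᵀPA = [-2.0000 -5.2500]
K = S⁻¹·BᵀPA = [-0.4211 -1.1053]
A−BK = [0.1579 0.7895; 0.2632 -0.6842]
AᵀP(A−BK) = [0.4079 1.0395; 1.0395 2.6974]
P' = Q + AᵀP(A−BK) = [2.9079 0.0395; 0.0395 6.6974]
tr(P') = 9.6053


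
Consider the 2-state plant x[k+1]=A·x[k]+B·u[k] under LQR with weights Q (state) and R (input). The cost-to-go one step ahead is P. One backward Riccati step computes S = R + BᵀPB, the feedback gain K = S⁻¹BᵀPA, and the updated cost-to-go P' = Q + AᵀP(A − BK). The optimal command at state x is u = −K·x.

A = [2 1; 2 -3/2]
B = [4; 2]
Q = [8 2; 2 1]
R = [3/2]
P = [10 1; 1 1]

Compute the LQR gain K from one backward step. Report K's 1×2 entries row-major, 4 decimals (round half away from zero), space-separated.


0.5289 0.1818

BᵀP = [42.0000 6.0000]
S = R + BᵀPB = [3/2] + [180.0000] = [181.5000]
BᵀPA = [96.0000 33.0000]
K = S⁻¹·BᵀPA = [0.5289 0.1818]
A−BK = [-0.1157 0.2727; 0.9421 -1.8636]
AᵀP(A−BK) = [1.2231 -1.4545; -1.4545 3.2500]
P' = Q + AᵀP(A−BK) = [9.2231 0.5455; 0.5455 4.2500]
tr(P') = 13.4731


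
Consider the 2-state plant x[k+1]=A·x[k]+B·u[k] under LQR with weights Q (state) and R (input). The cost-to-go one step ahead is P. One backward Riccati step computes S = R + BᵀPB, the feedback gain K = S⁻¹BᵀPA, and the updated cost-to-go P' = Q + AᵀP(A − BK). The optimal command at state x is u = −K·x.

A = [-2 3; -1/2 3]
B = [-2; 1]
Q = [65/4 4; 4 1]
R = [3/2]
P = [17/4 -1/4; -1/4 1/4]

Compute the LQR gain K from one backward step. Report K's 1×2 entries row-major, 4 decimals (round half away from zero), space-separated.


BᵀP = [-8.7500 0.7500]
S = R + BᵀPB = [3/2] + [18.2500] = [19.7500]
BᵀPA = [17.1250 -24.0000]
K = S⁻¹·BᵀPA = [0.8671 -1.2152]
A−BK = [-0.2658 0.5696; -1.3671 4.2152]
AᵀP(A−BK) = [1.7136 -3.1899; -3.1899 6.8354]
P' = Q + AᵀP(A−BK) = [17.9636 0.8101; 0.8101 7.8354]
tr(P') = 25.7991

0.8671 -1.2152


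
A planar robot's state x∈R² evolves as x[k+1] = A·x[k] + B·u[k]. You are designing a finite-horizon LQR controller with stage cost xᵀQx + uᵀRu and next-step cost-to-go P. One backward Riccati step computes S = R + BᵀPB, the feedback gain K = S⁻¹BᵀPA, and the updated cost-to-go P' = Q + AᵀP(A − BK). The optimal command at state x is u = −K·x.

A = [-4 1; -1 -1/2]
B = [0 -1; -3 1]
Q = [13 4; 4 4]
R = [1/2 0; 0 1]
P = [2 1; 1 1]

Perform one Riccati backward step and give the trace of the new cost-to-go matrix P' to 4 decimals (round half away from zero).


26.8289

BᵀP = [-3.0000 -3.0000; -1.0000 0.0000]
S = R + BᵀPB = [1/2 0; 0 1] + [9.0000 0.0000; 0.0000 1.0000] = [9.5000 0.0000; 0.0000 2.0000]
BᵀPA = [15.0000 -1.5000; 4.0000 -1.0000]
K = S⁻¹·BᵀPA = [1.5789 -0.1579; 2.0000 -0.5000]
A−BK = [-2.0000 0.5000; 1.7368 -0.4737]
AᵀP(A−BK) = [9.3158 -2.1316; -2.1316 0.5132]
P' = Q + AᵀP(A−BK) = [22.3158 1.8684; 1.8684 4.5132]
tr(P') = 26.8289


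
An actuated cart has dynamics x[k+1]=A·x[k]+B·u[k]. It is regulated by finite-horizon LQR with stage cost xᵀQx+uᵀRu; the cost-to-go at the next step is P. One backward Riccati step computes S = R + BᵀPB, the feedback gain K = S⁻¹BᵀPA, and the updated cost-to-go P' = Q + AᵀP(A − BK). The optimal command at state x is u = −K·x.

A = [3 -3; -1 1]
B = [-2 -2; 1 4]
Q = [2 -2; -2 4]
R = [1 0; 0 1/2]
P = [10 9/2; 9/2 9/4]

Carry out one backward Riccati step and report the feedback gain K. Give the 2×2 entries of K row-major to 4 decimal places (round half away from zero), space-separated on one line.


-1.5864 1.5864 0.0768 -0.0768

BᵀP = [-15.5000 -6.7500; -2.0000 0.0000]
S = R + BᵀPB = [1 0; 0 1/2] + [24.2500 4.0000; 4.0000 4.0000] = [25.2500 4.0000; 4.0000 4.5000]
BᵀPA = [-39.7500 39.7500; -6.0000 6.0000]
K = S⁻¹·BᵀPA = [-1.5864 1.5864; 0.0768 -0.0768]
A−BK = [-0.0192 0.0192; 0.2791 -0.2791]
AᵀP(A−BK) = [2.6504 -2.6504; -2.6504 2.6504]
P' = Q + AᵀP(A−BK) = [4.6504 -4.6504; -4.6504 6.6504]
tr(P') = 11.3009


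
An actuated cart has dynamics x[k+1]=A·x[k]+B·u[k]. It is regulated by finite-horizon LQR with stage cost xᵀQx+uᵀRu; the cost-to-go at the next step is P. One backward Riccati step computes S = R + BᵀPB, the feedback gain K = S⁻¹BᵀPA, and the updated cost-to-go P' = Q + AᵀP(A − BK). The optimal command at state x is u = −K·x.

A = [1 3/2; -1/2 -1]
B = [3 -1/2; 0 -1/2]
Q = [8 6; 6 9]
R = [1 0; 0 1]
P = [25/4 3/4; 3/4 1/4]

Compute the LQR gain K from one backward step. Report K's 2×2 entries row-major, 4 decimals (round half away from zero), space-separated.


0.3049 0.4512 -0.0163 -0.0041

BᵀP = [18.7500 2.2500; -3.5000 -0.5000]
S = R + BᵀPB = [1 0; 0 1] + [56.2500 -10.5000; -10.5000 2.0000] = [57.2500 -10.5000; -10.5000 3.0000]
BᵀPA = [17.6250 25.8750; -3.2500 -4.7500]
K = S⁻¹·BᵀPA = [0.3049 0.4512; -0.0163 -0.0041]
A−BK = [0.0772 0.1443; -0.5081 -1.0020]
AᵀP(A−BK) = [0.1362 0.2215; 0.2215 0.3679]
P' = Q + AᵀP(A−BK) = [8.1362 6.2215; 6.2215 9.3679]
tr(P') = 17.5041


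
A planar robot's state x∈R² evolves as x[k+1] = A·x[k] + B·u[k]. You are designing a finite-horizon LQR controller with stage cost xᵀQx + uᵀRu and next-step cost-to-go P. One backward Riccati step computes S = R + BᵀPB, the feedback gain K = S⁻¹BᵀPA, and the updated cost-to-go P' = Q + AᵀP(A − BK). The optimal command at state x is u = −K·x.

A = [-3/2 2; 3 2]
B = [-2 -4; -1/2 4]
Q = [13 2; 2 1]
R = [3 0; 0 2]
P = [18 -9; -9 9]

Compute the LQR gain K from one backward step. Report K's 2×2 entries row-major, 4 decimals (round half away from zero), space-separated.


-0.4514 -1.2557 0.6361 0.2133

BᵀP = [-31.5000 13.5000; -108.0000 72.0000]
S = R + BᵀPB = [3 0; 0 2] + [56.2500 180.0000; 180.0000 720.0000] = [59.2500 180.0000; 180.0000 722.0000]
BᵀPA = [87.7500 -36.0000; 378.0000 -72.0000]
K = S⁻¹·BᵀPA = [-0.4514 -1.2557; 0.6361 0.2133]
A−BK = [0.1416 0.3420; 0.2300 0.5189]
AᵀP(A−BK) = [1.6712 2.5482; 2.5482 6.1552]
P' = Q + AᵀP(A−BK) = [14.6712 4.5482; 4.5482 7.1552]
tr(P') = 21.8264


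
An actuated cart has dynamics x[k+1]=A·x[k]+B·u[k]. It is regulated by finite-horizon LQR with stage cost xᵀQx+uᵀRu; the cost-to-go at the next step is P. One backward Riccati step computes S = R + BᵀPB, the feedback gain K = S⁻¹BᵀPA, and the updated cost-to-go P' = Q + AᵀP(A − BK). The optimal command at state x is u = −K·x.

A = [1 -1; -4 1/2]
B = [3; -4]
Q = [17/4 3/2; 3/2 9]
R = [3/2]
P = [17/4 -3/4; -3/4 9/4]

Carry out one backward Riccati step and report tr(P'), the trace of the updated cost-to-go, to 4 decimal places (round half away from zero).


BᵀP = [15.7500 -11.2500]
S = R + BᵀPB = [3/2] + [92.2500] = [93.7500]
BᵀPA = [60.7500 -21.3750]
K = S⁻¹·BᵀPA = [0.6480 -0.2280]
A−BK = [-0.9440 -0.3160; -1.4080 -0.4120]
AᵀP(A−BK) = [6.8840 1.7260; 1.7260 0.6890]
P' = Q + AᵀP(A−BK) = [11.1340 3.2260; 3.2260 9.6890]
tr(P') = 20.8230

20.8230


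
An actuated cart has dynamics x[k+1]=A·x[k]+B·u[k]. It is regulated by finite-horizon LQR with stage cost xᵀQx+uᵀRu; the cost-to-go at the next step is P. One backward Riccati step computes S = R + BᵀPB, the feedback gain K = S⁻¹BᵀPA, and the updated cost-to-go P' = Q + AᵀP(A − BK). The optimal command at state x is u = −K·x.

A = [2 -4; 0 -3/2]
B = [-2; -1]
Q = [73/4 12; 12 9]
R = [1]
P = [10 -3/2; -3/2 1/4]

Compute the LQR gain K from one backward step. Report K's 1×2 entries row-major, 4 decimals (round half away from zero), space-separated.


BᵀP = [-18.5000 2.7500]
S = R + BᵀPB = [1] + [34.2500] = [35.2500]
BᵀPA = [-37.0000 69.8750]
K = S⁻¹·BᵀPA = [-1.0496 1.9823]
A−BK = [-0.0993 -0.0355; -1.0496 0.4823]
AᵀP(A−BK) = [1.1631 -2.1560; -2.1560 4.0514]
P' = Q + AᵀP(A−BK) = [19.4131 9.8440; 9.8440 13.0514]
tr(P') = 32.4645

-1.0496 1.9823


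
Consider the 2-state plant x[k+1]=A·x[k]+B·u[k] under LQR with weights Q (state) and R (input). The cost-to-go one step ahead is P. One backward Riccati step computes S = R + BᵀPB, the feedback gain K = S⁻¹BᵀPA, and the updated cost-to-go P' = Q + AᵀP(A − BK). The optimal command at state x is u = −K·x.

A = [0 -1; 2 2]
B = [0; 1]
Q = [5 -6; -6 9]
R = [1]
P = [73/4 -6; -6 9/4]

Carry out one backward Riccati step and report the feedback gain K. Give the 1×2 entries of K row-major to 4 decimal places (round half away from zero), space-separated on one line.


1.3846 3.2308

BᵀP = [-6.0000 2.2500]
S = R + BᵀPB = [1] + [2.2500] = [3.2500]
BᵀPA = [4.5000 10.5000]
K = S⁻¹·BᵀPA = [1.3846 3.2308]
A−BK = [0.0000 -1.0000; 0.6154 -1.2308]
AᵀP(A−BK) = [2.7692 6.4615; 6.4615 17.3269]
P' = Q + AᵀP(A−BK) = [7.7692 0.4615; 0.4615 26.3269]
tr(P') = 34.0962


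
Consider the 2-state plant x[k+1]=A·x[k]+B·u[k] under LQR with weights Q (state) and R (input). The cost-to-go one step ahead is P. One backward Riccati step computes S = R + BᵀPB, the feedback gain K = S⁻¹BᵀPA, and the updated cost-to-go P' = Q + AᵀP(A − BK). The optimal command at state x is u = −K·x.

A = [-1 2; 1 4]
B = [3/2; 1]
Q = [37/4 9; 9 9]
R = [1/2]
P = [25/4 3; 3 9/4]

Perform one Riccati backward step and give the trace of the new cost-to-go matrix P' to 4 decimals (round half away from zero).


BᵀP = [12.3750 6.7500]
S = R + BᵀPB = [1/2] + [25.3125] = [25.8125]
BᵀPA = [-5.6250 51.7500]
K = S⁻¹·BᵀPA = [-0.2179 2.0048]
A−BK = [-0.6731 -1.0073; 1.2179 1.9952]
AᵀP(A−BK) = [1.2742 1.7772; 1.7772 5.2494]
P' = Q + AᵀP(A−BK) = [10.5242 10.7772; 10.7772 14.2494]
tr(P') = 24.7736

24.7736


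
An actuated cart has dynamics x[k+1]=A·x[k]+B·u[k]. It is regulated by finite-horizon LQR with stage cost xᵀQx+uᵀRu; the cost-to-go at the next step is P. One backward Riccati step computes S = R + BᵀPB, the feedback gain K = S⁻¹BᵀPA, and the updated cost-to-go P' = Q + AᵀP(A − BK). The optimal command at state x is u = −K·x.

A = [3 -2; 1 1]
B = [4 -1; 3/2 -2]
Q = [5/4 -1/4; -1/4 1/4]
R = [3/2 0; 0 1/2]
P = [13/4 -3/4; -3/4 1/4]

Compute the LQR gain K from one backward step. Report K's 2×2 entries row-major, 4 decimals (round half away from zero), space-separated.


BᵀP = [11.8750 -2.6250; -1.7500 0.2500]
S = R + BᵀPB = [3/2 0; 0 1/2] + [43.5625 -6.6250; -6.6250 1.2500] = [45.0625 -6.6250; -6.6250 1.7500]
BᵀPA = [33.0000 -26.3750; -5.0000 3.7500]
K = S⁻¹·BᵀPA = [0.7042 -0.6095; -0.1912 -0.1644]
A−BK = [-0.0080 0.2735; -0.4388 1.5853]
AᵀP(A−BK) = [0.8052 -0.7096; -0.7096 0.7918]
P' = Q + AᵀP(A−BK) = [2.0552 -0.9596; -0.9596 1.0418]
tr(P') = 3.0970

0.7042 -0.6095 -0.1912 -0.1644


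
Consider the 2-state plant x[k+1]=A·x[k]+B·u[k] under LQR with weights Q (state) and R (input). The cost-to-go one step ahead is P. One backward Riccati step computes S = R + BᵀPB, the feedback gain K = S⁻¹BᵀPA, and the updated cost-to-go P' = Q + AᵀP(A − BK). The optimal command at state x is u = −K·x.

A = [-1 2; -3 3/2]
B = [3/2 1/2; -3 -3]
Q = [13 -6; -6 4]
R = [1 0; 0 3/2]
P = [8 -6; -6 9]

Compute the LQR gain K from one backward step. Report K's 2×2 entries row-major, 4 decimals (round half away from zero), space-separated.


BᵀP = [30.0000 -36.0000; 22.0000 -30.0000]
S = R + BᵀPB = [1 0; 0 3/2] + [153.0000 123.0000; 123.0000 101.0000] = [154.0000 123.0000; 123.0000 102.5000]
BᵀPA = [78.0000 6.0000; 68.0000 -1.0000]
K = S⁻¹·BᵀPA = [-0.5625 1.1250; 1.3384 -1.3598]
A−BK = [-0.8255 0.9924; -0.6723 0.7957]
AᵀP(A−BK) = [5.8628 -6.7866; -6.7866 8.1402]
P' = Q + AᵀP(A−BK) = [18.8628 -12.7866; -12.7866 12.1402]
tr(P') = 31.0030

-0.5625 1.1250 1.3384 -1.3598


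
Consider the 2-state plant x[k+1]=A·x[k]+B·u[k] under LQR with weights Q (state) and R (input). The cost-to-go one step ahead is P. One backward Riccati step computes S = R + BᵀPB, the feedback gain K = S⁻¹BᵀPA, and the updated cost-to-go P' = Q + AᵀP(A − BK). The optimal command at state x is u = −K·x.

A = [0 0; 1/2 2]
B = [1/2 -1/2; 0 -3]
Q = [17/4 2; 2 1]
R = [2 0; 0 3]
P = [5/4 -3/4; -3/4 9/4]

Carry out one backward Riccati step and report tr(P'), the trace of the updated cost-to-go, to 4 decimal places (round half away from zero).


BᵀP = [0.6250 -0.3750; 1.6250 -6.3750]
S = R + BᵀPB = [2 0; 0 3] + [0.3125 0.8125; 0.8125 18.3125] = [2.3125 0.8125; 0.8125 21.3125]
BᵀPA = [-0.1875 -0.7500; -3.1875 -12.7500]
K = S⁻¹·BᵀPA = [-0.0289 -0.1157; -0.1485 -0.5938]
A−BK = [-0.0598 -0.2391; 0.0546 0.2185]
AᵀP(A−BK) = [0.0839 0.3355; 0.3355 1.3419]
P' = Q + AᵀP(A−BK) = [4.3339 2.3355; 2.3355 2.3419]
tr(P') = 6.6758

6.6758


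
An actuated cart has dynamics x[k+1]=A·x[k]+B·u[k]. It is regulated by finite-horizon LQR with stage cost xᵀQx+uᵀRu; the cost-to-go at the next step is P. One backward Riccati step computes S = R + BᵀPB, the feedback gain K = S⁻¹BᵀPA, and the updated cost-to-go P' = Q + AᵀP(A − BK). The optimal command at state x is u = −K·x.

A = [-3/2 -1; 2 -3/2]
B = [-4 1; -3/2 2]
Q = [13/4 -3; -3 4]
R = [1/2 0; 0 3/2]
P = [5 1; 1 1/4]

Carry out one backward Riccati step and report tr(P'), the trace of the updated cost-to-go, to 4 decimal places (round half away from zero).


7.6448

BᵀP = [-21.5000 -4.3750; 7.0000 1.5000]
S = R + BᵀPB = [1/2 0; 0 3/2] + [92.5625 -30.2500; -30.2500 10.0000] = [93.0625 -30.2500; -30.2500 11.5000]
BᵀPA = [23.5000 28.0625; -7.5000 -9.2500]
K = S⁻¹·BᵀPA = [0.2796 0.2765; 0.0832 -0.0769]
A−BK = [-0.4650 0.1831; 2.2530 -0.9313]
AᵀP(A−BK) = [0.3043 -0.0756; -0.0756 0.0905]
P' = Q + AᵀP(A−BK) = [3.5543 -3.0756; -3.0756 4.0905]
tr(P') = 7.6448


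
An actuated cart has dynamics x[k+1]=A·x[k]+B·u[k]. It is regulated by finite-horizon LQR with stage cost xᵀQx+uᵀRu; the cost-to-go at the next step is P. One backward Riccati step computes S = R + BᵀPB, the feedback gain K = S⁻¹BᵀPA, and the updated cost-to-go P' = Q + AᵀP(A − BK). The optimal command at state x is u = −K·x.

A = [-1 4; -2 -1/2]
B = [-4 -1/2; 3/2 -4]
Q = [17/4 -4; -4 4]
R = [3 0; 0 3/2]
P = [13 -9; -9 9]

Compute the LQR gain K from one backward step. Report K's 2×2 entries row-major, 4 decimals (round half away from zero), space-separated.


BᵀP = [-65.5000 49.5000; 29.5000 -31.5000]
S = R + BᵀPB = [3 0; 0 3/2] + [336.2500 -165.2500; -165.2500 111.2500] = [339.2500 -165.2500; -165.2500 112.7500]
BᵀPA = [-33.5000 -286.7500; 33.5000 133.7500]
K = S⁻¹·BᵀPA = [0.1607 -0.9348; 0.5327 -0.1837]
A−BK = [-0.0908 0.1691; -0.1104 0.1671]
AᵀP(A−BK) = [0.5395 -0.6586; -0.6586 2.7864]
P' = Q + AᵀP(A−BK) = [4.7895 -4.6586; -4.6586 6.7864]
tr(P') = 11.5759

0.1607 -0.9348 0.5327 -0.1837


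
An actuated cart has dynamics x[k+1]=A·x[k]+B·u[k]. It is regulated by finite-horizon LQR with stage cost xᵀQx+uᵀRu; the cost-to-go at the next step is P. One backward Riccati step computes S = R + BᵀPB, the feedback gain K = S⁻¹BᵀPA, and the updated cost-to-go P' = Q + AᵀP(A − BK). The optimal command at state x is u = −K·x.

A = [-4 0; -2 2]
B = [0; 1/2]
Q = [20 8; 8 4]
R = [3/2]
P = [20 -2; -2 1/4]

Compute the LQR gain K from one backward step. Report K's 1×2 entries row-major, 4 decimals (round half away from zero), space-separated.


2.4000 0.1600

BᵀP = [-1.0000 0.1250]
S = R + BᵀPB = [3/2] + [0.0625] = [1.5625]
BᵀPA = [3.7500 0.2500]
K = S⁻¹·BᵀPA = [2.4000 0.1600]
A−BK = [-4.0000 0.0000; -3.2000 1.9200]
AᵀP(A−BK) = [280.0000 14.4000; 14.4000 0.9600]
P' = Q + AᵀP(A−BK) = [300.0000 22.4000; 22.4000 4.9600]
tr(P') = 304.9600


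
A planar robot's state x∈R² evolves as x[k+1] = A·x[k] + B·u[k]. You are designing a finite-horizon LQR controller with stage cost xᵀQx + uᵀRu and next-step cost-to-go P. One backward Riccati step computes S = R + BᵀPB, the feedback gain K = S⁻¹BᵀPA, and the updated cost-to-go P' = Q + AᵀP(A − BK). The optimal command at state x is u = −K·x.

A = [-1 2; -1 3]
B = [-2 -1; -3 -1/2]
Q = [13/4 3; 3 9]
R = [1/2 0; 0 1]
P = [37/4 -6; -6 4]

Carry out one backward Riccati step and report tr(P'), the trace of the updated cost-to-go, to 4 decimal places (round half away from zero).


BᵀP = [-0.5000 0.0000; -6.2500 4.0000]
S = R + BᵀPB = [1/2 0; 0 1] + [1.0000 0.5000; 0.5000 4.2500] = [1.5000 0.5000; 0.5000 5.2500]
BᵀPA = [0.5000 -1.0000; 2.2500 -0.5000]
K = S⁻¹·BᵀPA = [0.1967 -0.6557; 0.4098 -0.0328]
A−BK = [-0.1967 0.6557; -0.2049 1.0164]
AᵀP(A−BK) = [0.2295 -0.0984; -0.0984 0.3279]
P' = Q + AᵀP(A−BK) = [3.4795 2.9016; 2.9016 9.3279]
tr(P') = 12.8074

12.8074


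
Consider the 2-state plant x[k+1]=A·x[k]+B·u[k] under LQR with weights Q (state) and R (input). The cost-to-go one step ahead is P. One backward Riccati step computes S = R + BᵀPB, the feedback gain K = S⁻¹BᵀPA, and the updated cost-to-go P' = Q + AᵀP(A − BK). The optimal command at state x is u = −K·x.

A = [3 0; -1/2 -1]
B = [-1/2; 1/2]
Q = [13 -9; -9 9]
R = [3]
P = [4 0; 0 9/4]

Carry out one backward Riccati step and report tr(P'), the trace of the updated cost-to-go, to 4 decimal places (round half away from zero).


BᵀP = [-2.0000 1.1250]
S = R + BᵀPB = [3] + [1.5625] = [4.5625]
BᵀPA = [-6.5625 -1.1250]
K = S⁻¹·BᵀPA = [-1.4384 -0.2466]
A−BK = [2.2808 -0.1233; 0.2192 -0.8767]
AᵀP(A−BK) = [27.1233 -0.4932; -0.4932 1.9726]
P' = Q + AᵀP(A−BK) = [40.1233 -9.4932; -9.4932 10.9726]
tr(P') = 51.0959

51.0959


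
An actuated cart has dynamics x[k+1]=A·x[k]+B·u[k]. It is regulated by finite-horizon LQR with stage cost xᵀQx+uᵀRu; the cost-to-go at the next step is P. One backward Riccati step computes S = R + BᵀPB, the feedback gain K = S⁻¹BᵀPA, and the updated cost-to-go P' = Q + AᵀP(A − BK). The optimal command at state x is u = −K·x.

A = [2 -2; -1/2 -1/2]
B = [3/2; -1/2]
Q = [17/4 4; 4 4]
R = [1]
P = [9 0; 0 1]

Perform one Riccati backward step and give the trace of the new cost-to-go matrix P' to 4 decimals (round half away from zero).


12.9302

BᵀP = [13.5000 -0.5000]
S = R + BᵀPB = [1] + [20.5000] = [21.5000]
BᵀPA = [27.2500 -26.7500]
K = S⁻¹·BᵀPA = [1.2674 -1.2442]
A−BK = [0.0988 -0.1337; 0.1337 -1.1221]
AᵀP(A−BK) = [1.7122 -1.8459; -1.8459 2.9680]
P' = Q + AᵀP(A−BK) = [5.9622 2.1541; 2.1541 6.9680]
tr(P') = 12.9302


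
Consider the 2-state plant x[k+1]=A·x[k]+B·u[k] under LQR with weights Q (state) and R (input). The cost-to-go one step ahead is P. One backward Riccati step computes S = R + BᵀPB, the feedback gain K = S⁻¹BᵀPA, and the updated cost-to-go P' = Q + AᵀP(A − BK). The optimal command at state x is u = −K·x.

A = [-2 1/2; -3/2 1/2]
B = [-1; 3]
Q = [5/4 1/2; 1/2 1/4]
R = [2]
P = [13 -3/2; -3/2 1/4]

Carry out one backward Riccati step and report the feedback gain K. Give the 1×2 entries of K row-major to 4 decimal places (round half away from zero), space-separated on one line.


1.2048 -0.2905

BᵀP = [-17.5000 2.2500]
S = R + BᵀPB = [2] + [24.2500] = [26.2500]
BᵀPA = [31.6250 -7.6250]
K = S⁻¹·BᵀPA = [1.2048 -0.2905]
A−BK = [-0.7952 0.2095; -5.1143 1.3714]
AᵀP(A−BK) = [5.4619 -1.3762; -1.3762 0.3476]
P' = Q + AᵀP(A−BK) = [6.7119 -0.8762; -0.8762 0.5976]
tr(P') = 7.3095


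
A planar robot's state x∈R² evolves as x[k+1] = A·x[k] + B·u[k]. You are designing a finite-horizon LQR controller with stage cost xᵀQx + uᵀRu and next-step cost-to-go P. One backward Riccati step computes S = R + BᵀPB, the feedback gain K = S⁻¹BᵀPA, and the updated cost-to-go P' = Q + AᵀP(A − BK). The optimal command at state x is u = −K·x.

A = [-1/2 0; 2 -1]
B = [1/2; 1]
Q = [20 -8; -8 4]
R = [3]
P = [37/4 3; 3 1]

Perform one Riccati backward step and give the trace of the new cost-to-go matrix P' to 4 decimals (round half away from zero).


24.4899

BᵀP = [7.6250 2.5000]
S = R + BᵀPB = [3] + [6.3125] = [9.3125]
BᵀPA = [1.1875 -2.5000]
K = S⁻¹·BᵀPA = [0.1275 -0.2685]
A−BK = [-0.5638 0.1342; 1.8725 -0.7315]
AᵀP(A−BK) = [0.1611 -0.1812; -0.1812 0.3289]
P' = Q + AᵀP(A−BK) = [20.1611 -8.1812; -8.1812 4.3289]
tr(P') = 24.4899


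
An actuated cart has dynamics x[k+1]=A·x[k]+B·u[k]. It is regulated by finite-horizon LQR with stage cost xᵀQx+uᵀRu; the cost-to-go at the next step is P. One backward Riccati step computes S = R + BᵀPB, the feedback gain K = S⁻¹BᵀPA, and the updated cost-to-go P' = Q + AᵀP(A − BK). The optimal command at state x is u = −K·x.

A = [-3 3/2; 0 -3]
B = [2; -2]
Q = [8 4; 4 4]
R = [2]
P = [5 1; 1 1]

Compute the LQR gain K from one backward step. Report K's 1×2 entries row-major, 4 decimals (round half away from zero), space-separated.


BᵀP = [8.0000 0.0000]
S = R + BᵀPB = [2] + [16.0000] = [18.0000]
BᵀPA = [-24.0000 12.0000]
K = S⁻¹·BᵀPA = [-1.3333 0.6667]
A−BK = [-0.3333 0.1667; -2.6667 -1.6667]
AᵀP(A−BK) = [13.0000 2.5000; 2.5000 3.2500]
P' = Q + AᵀP(A−BK) = [21.0000 6.5000; 6.5000 7.2500]
tr(P') = 28.2500

-1.3333 0.6667


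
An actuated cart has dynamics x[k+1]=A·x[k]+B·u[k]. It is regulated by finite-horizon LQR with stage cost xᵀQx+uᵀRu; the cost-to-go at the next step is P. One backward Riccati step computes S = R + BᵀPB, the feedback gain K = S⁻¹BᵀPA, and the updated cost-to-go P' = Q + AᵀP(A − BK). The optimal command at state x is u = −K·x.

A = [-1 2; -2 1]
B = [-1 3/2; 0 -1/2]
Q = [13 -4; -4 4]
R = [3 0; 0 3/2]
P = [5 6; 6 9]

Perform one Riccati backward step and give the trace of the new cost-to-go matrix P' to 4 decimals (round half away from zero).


BᵀP = [-5.0000 -6.0000; 4.5000 4.5000]
S = R + BᵀPB = [3 0; 0 3/2] + [5.0000 -4.5000; -4.5000 4.5000] = [8.0000 -4.5000; -4.5000 6.0000]
BᵀPA = [17.0000 -16.0000; -13.5000 13.5000]
K = S⁻¹·BᵀPA = [1.4865 -1.2703; -1.1351 1.2973]
A−BK = [2.1892 -1.2162; -2.5676 1.6486]
AᵀP(A−BK) = [24.4054 -18.8919; -18.8919 15.1622]
P' = Q + AᵀP(A−BK) = [37.4054 -22.8919; -22.8919 19.1622]
tr(P') = 56.5676

56.5676
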